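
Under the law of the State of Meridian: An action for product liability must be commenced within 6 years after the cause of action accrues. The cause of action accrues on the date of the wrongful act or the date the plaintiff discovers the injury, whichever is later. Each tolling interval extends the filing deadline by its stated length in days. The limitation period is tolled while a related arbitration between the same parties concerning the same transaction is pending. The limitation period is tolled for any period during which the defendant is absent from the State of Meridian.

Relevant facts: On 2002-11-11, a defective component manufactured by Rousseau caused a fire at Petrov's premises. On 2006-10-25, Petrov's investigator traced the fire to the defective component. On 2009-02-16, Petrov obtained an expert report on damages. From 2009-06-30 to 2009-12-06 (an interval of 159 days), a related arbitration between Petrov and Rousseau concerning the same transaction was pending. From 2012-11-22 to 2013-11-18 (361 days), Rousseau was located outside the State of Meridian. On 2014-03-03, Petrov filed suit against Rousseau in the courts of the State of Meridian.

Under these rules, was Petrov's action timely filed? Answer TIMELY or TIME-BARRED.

Because discovery on 2006-10-25 post-dates the 2002-11-11 act, accrual under the later-of rule falls on 2006-10-25.
The untolled deadline — 6 years after 2006-10-25 — is 2012-10-25.
The period was tolled for 159 days by the pending related arbitration (2009-06-30 to 2009-12-06), pushing the deadline to 2013-04-02.
Because the defendant's absence from the jurisdiction ran from 2012-11-22 to 2013-11-18, the deadline is extended by 361 days to 2014-03-29.
The other events in the timeline have no effect on the limitation period under the stated rules.
Petrov filed on 2014-03-03, before the 2014-03-29 deadline, so the action is timely.

TIMELY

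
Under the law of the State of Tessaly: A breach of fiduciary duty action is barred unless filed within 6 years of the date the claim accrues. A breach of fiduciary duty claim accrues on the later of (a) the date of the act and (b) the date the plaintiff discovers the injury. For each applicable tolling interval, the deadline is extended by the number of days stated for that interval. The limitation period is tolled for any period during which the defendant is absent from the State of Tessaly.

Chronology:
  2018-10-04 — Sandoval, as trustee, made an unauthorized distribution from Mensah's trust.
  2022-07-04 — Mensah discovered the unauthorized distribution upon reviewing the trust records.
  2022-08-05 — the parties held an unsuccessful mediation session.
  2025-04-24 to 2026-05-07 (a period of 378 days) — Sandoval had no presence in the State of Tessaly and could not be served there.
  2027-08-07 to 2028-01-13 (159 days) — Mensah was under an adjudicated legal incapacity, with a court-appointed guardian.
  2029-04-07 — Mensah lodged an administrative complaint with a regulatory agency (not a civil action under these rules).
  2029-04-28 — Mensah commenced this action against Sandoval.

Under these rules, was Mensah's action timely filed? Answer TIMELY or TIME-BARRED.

Taking the later of the act (2018-10-04) and discovery (2022-07-04), the claim accrued on 2022-07-04.
6 years from 2022-07-04 is 2028-07-04.
The period was tolled for 378 days by the defendant's absence from the jurisdiction (2025-04-24 to 2026-05-07), pushing the deadline to 2029-07-17.
Although the plaintiff's incapacity ran from 2027-08-07 to 2028-01-13, the stated rules do not make that a tolling event, so it is disregarded.
Nothing else in the chronology tolls or restarts the period.
Filing on 2029-04-28 beat the 2029-07-17 deadline — the action is timely.

TIMELY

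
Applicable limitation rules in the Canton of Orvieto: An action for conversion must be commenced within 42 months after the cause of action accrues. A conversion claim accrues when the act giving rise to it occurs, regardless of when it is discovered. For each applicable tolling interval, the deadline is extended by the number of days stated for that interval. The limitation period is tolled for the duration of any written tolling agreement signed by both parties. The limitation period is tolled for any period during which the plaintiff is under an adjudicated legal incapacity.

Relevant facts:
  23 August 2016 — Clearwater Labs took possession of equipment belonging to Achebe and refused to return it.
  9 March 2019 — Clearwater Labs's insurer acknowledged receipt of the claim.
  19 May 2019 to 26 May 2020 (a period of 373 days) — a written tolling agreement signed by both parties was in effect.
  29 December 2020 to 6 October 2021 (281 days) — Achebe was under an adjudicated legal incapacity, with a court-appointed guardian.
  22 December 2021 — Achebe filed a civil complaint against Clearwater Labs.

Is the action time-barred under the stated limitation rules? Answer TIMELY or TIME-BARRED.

The cause of action accrued on 23 August 2016, the date of the act.
Adding the 42 months base period to 23 August 2016 gives a deadline of 23 February 2020, before any tolling.
Because the written tolling agreement ran from 19 May 2019 to 26 May 2020, the deadline is extended by 373 days to 2 March 2021.
The period was tolled for 281 days by the plaintiff's legal incapacity (29 December 2020 to 6 October 2021), pushing the deadline to 8 December 2021.
The other events in the timeline have no effect on the limitation period under the stated rules.
The 22 December 2021 filing falls after the 8 December 2021 deadline; the claim is time-barred.

TIME-BARRED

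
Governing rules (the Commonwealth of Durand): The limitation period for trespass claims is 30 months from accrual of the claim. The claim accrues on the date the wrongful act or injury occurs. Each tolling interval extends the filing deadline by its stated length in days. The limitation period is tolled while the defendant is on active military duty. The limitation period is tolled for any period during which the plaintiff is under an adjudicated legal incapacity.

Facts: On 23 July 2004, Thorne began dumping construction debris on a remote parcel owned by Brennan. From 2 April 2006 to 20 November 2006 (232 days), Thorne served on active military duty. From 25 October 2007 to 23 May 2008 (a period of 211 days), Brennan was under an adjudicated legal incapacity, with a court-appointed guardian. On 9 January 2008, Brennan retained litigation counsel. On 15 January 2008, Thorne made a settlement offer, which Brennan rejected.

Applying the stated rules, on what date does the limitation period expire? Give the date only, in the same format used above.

12 September 2007

The limitation period began to run on 23 July 2004.
30 months from 23 July 2004 is 23 January 2007.
Because the defendant's active military service ran from 2 April 2006 to 20 November 2006, the deadline is extended by 232 days to 12 September 2007.
The plaintiff's legal incapacity starting 25 October 2007 came too late — the period had run on 12 September 2007 — and so does not extend the deadline.
Nothing else in the chronology tolls or restarts the period.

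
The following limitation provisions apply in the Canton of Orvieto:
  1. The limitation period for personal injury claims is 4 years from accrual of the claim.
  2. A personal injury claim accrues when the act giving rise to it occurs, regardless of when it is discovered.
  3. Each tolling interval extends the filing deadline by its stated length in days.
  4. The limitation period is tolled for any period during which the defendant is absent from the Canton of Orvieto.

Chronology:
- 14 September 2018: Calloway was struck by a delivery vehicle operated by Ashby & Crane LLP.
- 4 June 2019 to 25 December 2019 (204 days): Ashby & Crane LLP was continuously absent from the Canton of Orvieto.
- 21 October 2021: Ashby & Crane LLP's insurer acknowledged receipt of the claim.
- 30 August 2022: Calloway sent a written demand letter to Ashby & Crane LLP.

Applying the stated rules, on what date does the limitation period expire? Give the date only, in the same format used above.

6 April 2023

The claim accrued on 14 September 2018, when the wrongful act occurred.
4 years from 14 September 2018 is 14 September 2022.
The defendant's absence from the jurisdiction from 4 June 2019 to 25 December 2019 tolled the period for 204 days, extending the deadline to 6 April 2023.
Nothing else in the chronology tolls or restarts the period.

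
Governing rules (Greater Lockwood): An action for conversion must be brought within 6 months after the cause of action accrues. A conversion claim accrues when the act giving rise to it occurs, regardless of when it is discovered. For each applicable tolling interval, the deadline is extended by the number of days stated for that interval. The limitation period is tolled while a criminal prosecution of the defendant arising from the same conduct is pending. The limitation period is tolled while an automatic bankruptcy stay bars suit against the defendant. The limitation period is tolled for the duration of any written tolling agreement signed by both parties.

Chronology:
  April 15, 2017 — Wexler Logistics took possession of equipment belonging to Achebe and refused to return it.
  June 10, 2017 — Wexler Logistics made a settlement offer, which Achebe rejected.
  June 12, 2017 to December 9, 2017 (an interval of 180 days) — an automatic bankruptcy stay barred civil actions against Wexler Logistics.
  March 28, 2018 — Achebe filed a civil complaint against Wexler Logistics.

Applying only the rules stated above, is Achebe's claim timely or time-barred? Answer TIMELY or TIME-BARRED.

The claim accrued on April 15, 2017, when the wrongful act occurred.
6 months from April 15, 2017 is October 15, 2017.
The automatic bankruptcy stay from June 12, 2017 to December 9, 2017 tolled the period for 180 days, extending the deadline to April 13, 2018.
The other events in the timeline have no effect on the limitation period under the stated rules.
Filing on March 28, 2018 beat the April 13, 2018 deadline — the action is timely.

TIMELY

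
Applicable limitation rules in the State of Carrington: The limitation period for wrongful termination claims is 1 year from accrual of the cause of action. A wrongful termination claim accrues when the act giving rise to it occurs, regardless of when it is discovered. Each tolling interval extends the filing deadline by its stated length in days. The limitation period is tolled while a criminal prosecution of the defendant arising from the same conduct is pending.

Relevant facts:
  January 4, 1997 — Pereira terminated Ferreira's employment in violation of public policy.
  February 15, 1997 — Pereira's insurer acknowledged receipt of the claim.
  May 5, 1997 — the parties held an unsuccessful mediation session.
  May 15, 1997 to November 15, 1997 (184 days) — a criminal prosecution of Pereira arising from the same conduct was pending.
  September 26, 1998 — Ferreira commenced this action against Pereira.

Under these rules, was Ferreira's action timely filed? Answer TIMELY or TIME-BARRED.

The cause of action accrued on January 4, 1997, the date of the act.
Adding the 1 year base period to January 4, 1997 gives a deadline of January 4, 1998, before any tolling.
The pending criminal prosecution from May 15, 1997 to November 15, 1997 tolled the period for 184 days, extending the deadline to July 7, 1998.
None of the other events listed affects the running of the period under the stated rules.
The September 26, 1998 filing falls after the July 7, 1998 deadline; the claim is time-barred.

TIME-BARRED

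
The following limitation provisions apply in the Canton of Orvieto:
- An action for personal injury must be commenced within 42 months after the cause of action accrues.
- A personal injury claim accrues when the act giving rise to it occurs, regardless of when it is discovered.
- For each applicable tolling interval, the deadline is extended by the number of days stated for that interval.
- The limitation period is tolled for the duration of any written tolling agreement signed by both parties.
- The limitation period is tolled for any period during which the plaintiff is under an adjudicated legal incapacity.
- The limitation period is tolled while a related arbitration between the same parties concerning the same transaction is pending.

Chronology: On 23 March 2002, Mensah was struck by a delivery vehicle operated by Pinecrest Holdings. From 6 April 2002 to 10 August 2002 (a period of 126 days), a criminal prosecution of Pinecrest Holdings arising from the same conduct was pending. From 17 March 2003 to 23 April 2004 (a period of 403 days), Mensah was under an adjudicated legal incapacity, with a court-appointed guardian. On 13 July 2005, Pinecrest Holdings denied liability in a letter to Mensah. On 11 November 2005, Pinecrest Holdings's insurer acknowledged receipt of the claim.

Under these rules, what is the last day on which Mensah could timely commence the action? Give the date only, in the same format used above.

The cause of action accrued on 23 March 2002, the date of the act.
Adding the 42 months base period to 23 March 2002 gives a deadline of 23 September 2005, before any tolling.
Because the plaintiff's legal incapacity ran from 17 March 2003 to 23 April 2004, the deadline is extended by 403 days to 31 October 2006.
No stated provision tolls the period for a criminal prosecution, so the interval from 6 April 2002 to 10 August 2002 has no effect on the deadline.
Nothing else in the chronology tolls or restarts the period.

31 October 2006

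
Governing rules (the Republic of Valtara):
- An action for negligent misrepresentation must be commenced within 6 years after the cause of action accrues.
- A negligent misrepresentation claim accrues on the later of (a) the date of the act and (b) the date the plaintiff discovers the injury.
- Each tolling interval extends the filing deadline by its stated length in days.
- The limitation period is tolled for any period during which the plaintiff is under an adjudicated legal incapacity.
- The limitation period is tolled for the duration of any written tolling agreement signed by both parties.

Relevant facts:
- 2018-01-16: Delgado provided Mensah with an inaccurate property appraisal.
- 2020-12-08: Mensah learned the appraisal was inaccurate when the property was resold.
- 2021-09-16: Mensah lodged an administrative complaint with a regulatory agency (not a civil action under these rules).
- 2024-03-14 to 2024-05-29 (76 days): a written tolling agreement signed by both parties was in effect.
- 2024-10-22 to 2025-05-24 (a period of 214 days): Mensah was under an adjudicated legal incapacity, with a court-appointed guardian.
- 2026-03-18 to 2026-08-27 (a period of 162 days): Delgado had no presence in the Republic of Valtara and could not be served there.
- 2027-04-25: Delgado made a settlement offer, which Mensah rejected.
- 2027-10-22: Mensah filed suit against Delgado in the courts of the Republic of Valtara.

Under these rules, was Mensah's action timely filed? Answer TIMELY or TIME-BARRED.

TIME-BARRED

The claim accrued on 2020-12-08 — the later of the 2018-01-16 act and the 2020-12-08 discovery.
6 years from 2020-12-08 is 2026-12-08.
Because the written tolling agreement ran from 2024-03-14 to 2024-05-29, the deadline is extended by 76 days to 2027-02-22.
Because the plaintiff's legal incapacity ran from 2024-10-22 to 2025-05-24, the deadline is extended by 214 days to 2027-09-24.
The defendant's absence from the jurisdiction from 2026-03-18 to 2026-08-27 does not toll the period, because no stated rule makes the defendant's absence a tolling event.
None of the other events listed affects the running of the period under the stated rules.
The 2027-10-22 filing falls after the 2027-09-24 deadline; the claim is time-barred.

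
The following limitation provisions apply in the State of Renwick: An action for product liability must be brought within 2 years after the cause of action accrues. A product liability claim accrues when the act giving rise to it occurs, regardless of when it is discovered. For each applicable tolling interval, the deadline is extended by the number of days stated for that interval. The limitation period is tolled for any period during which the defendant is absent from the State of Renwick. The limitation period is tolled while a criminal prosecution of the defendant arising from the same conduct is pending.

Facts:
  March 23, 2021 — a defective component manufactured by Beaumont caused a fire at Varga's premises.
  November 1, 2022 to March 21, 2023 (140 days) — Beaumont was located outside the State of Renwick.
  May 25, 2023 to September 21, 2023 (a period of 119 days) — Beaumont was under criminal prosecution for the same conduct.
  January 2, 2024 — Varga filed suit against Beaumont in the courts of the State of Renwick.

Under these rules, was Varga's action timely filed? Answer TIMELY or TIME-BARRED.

TIME-BARRED

The claim accrued on March 23, 2021, when the wrongful act occurred.
Adding the 2 years base period to March 23, 2021 gives a deadline of March 23, 2023, before any tolling.
The period was tolled for 140 days by the defendant's absence from the jurisdiction (November 1, 2022 to March 21, 2023), pushing the deadline to August 10, 2023.
Because the pending criminal prosecution ran from May 25, 2023 to September 21, 2023, the deadline is extended by 119 days to December 7, 2023.
Varga filed on January 2, 2024, after the December 7, 2023 deadline, so the action is time-barred.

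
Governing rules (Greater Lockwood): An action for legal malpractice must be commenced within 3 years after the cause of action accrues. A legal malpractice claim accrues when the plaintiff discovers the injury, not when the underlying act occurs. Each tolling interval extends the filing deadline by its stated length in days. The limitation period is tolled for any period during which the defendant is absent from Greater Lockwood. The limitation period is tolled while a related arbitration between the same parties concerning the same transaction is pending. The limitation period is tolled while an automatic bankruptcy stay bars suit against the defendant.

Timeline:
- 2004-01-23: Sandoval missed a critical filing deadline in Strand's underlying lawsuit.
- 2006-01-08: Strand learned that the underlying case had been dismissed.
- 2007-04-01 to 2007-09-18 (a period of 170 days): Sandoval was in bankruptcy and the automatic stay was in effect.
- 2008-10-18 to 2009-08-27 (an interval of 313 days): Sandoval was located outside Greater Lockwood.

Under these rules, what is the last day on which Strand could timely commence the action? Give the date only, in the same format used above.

2010-05-06

Under the discovery rule, the claim accrued on 2006-01-08, when Strand discovered the injury — not on the 2004-01-23 date of the underlying act.
Adding the 3 years base period to 2006-01-08 gives a deadline of 2009-01-08, before any tolling.
Because the automatic bankruptcy stay ran from 2007-04-01 to 2007-09-18, the deadline is extended by 170 days to 2009-06-27.
The period was tolled for 313 days by the defendant's absence from the jurisdiction (2008-10-18 to 2009-08-27), pushing the deadline to 2010-05-06.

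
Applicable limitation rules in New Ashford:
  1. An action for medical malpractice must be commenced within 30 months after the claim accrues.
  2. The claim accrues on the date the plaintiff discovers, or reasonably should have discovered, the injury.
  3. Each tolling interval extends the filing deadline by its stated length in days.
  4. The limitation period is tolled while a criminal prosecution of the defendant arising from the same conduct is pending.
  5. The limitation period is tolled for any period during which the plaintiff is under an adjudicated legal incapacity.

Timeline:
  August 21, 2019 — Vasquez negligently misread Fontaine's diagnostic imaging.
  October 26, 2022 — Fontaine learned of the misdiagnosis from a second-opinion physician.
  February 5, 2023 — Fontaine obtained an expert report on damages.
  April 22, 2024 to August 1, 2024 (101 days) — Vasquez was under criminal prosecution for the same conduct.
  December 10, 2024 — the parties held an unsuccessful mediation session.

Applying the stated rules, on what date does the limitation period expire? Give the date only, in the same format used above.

August 5, 2025

Under the discovery rule, the claim accrued on October 26, 2022, when Fontaine discovered the injury — not on the August 21, 2019 date of the underlying act.
Adding the 30 months base period to October 26, 2022 gives a deadline of April 26, 2025, before any tolling.
The pending criminal prosecution from April 22, 2024 to August 1, 2024 tolled the period for 101 days, extending the deadline to August 5, 2025.
The other events in the timeline have no effect on the limitation period under the stated rules.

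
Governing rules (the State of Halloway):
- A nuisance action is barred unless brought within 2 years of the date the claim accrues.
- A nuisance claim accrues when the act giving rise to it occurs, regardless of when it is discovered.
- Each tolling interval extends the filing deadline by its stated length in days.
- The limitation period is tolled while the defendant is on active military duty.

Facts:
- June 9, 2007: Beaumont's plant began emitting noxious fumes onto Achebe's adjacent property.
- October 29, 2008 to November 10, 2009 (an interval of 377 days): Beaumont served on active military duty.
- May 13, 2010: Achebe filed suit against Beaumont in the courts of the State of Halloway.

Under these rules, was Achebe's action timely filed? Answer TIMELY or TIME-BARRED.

TIMELY

The limitation period began to run on June 9, 2007.
The untolled deadline — 2 years after June 9, 2007 — is June 9, 2009.
The defendant's active military service from October 29, 2008 to November 10, 2009 tolled the period for 377 days, extending the deadline to June 21, 2010.
Filing on May 13, 2010 beat the June 21, 2010 deadline — the action is timely.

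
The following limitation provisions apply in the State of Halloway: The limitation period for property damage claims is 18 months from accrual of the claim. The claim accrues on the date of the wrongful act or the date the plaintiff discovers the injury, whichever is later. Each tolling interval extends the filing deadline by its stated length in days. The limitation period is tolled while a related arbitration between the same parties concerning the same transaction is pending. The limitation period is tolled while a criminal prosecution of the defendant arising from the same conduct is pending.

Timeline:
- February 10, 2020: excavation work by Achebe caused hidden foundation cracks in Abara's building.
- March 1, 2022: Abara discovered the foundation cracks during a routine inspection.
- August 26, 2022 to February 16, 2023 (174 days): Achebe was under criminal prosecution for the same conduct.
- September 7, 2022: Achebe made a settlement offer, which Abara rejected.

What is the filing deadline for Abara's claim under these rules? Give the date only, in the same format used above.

February 22, 2024

The claim accrued on March 1, 2022 — the later of the February 10, 2020 act and the March 1, 2022 discovery.
18 months from March 1, 2022 is September 1, 2023.
The period was tolled for 174 days by the pending criminal prosecution (August 26, 2022 to February 16, 2023), pushing the deadline to February 22, 2024.
Nothing else in the chronology tolls or restarts the period.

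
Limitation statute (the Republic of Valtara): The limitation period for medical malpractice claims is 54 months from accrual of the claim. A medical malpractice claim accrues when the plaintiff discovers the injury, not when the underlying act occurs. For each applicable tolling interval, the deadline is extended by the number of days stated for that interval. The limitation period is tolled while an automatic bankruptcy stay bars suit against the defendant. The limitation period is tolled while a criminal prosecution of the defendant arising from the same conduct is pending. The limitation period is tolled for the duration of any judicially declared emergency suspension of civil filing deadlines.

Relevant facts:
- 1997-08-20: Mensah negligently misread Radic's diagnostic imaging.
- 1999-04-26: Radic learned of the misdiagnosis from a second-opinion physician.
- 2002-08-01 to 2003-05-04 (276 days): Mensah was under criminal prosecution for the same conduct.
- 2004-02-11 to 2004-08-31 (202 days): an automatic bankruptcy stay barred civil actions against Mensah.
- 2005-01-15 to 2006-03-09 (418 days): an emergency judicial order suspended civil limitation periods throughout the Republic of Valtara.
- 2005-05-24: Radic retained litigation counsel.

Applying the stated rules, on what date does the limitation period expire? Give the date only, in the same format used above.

The claim did not accrue until Radic discovered the injury on 1999-04-26; the 1997-08-20 act date does not start the clock under the stated rule.
54 months from 1999-04-26 is 2003-10-26.
The pending criminal prosecution from 2002-08-01 to 2003-05-04 tolled the period for 276 days, extending the deadline to 2004-07-28.
The automatic bankruptcy stay from 2004-02-11 to 2004-08-31 tolled the period for 202 days, extending the deadline to 2005-02-15.
The emergency suspension of filing deadlines from 2005-01-15 to 2006-03-09 tolled the period for 418 days, extending the deadline to 2006-04-09.
Nothing else in the chronology tolls or restarts the period.

2006-04-09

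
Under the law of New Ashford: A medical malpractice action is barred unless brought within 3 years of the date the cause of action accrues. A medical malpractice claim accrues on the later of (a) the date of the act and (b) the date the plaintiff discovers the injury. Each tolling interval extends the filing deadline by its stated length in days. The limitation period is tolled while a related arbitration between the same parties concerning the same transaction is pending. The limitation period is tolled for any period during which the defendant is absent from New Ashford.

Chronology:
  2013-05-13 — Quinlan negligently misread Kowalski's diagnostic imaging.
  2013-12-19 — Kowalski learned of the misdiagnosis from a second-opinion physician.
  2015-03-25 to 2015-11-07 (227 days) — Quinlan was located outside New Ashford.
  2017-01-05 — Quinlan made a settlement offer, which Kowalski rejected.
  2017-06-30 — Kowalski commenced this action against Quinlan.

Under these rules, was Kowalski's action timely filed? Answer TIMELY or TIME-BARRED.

TIMELY

The claim accrued on 2013-12-19 — the later of the 2013-05-13 act and the 2013-12-19 discovery.
Adding the 3 years base period to 2013-12-19 gives a deadline of 2016-12-19, before any tolling.
The defendant's absence from the jurisdiction from 2015-03-25 to 2015-11-07 tolled the period for 227 days, extending the deadline to 2017-08-03.
Nothing else in the chronology tolls or restarts the period.
Filing on 2017-06-30 beat the 2017-08-03 deadline — the action is timely.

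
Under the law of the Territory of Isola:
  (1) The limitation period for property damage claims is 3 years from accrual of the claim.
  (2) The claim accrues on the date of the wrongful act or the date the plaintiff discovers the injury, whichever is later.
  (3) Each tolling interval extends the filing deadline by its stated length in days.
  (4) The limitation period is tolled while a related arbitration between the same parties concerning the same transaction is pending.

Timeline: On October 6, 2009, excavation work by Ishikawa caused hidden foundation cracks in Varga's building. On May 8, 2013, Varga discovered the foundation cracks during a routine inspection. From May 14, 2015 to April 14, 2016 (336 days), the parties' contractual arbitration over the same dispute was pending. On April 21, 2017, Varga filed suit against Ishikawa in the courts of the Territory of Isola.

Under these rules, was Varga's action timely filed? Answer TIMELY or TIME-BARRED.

TIME-BARRED

Because discovery on May 8, 2013 post-dates the October 6, 2009 act, accrual under the later-of rule falls on May 8, 2013.
Adding the 3 years base period to May 8, 2013 gives a deadline of May 8, 2016, before any tolling.
The pending related arbitration from May 14, 2015 to April 14, 2016 tolled the period for 336 days, extending the deadline to April 9, 2017.
The April 21, 2017 filing falls after the April 9, 2017 deadline; the claim is time-barred.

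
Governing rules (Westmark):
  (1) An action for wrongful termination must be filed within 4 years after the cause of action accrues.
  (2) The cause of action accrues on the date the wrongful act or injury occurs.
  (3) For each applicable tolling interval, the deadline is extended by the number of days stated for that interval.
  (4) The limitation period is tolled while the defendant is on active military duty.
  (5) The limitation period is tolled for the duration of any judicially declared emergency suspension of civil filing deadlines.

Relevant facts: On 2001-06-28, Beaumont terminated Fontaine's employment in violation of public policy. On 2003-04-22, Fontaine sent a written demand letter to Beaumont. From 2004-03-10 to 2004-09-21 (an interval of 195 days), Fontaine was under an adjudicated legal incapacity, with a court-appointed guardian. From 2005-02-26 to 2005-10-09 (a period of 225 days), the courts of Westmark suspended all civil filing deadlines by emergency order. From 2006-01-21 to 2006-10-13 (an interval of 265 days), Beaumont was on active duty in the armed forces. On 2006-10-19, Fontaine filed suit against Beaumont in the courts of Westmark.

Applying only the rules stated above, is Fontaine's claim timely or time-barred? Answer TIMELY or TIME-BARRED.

The cause of action accrued on 2001-06-28, the date of the act.
Adding the 4 years base period to 2001-06-28 gives a deadline of 2005-06-28, before any tolling.
The period was tolled for 225 days by the emergency suspension of filing deadlines (2005-02-26 to 2005-10-09), pushing the deadline to 2006-02-08.
The period was tolled for 265 days by the defendant's active military service (2006-01-21 to 2006-10-13), pushing the deadline to 2006-10-31.
No stated provision tolls the period for the plaintiff's incapacity, so the interval from 2004-03-10 to 2004-09-21 has no effect on the deadline.
The other events in the timeline have no effect on the limitation period under the stated rules.
Fontaine filed on 2006-10-19, before the 2006-10-31 deadline, so the action is timely.

TIMELY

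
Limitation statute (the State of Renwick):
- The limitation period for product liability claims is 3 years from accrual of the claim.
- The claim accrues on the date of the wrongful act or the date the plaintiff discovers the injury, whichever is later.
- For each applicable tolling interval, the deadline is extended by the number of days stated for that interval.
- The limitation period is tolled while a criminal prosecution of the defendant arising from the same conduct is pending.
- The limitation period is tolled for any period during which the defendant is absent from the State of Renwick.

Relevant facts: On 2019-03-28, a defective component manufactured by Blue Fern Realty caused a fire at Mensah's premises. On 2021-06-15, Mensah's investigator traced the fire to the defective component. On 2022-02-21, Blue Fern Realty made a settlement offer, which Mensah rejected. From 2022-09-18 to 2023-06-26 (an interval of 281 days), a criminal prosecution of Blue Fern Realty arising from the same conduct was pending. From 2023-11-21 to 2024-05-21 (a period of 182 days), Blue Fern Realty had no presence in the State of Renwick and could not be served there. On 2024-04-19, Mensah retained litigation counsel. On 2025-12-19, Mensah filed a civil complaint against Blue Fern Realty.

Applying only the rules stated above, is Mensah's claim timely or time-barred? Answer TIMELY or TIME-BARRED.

TIME-BARRED

Because discovery on 2021-06-15 post-dates the 2019-03-28 act, accrual under the later-of rule falls on 2021-06-15.
Adding the 3 years base period to 2021-06-15 gives a deadline of 2024-06-15, before any tolling.
The pending criminal prosecution from 2022-09-18 to 2023-06-26 tolled the period for 281 days, extending the deadline to 2025-03-23.
The defendant's absence from the jurisdiction from 2023-11-21 to 2024-05-21 tolled the period for 182 days, extending the deadline to 2025-09-21.
None of the other events listed affects the running of the period under the stated rules.
Filing on 2025-12-19 missed the 2025-09-21 deadline — the action is time-barred.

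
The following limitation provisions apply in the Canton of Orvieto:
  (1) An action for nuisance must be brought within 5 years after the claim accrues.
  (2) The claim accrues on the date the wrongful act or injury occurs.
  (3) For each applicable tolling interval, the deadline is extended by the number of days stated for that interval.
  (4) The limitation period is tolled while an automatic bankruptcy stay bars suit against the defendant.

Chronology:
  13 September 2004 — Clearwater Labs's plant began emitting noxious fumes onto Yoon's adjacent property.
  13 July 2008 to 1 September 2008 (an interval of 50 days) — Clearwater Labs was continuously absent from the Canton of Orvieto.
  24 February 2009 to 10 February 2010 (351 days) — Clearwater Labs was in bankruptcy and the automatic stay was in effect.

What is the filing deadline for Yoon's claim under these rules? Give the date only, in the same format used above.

30 August 2010

The claim accrued on 13 September 2004, the date of the act.
5 years from 13 September 2004 is 13 September 2009.
The automatic bankruptcy stay from 24 February 2009 to 10 February 2010 tolled the period for 351 days, extending the deadline to 30 August 2010.
Although the defendant's absence ran from 13 July 2008 to 1 September 2008, the stated rules do not make that a tolling event, so it is disregarded.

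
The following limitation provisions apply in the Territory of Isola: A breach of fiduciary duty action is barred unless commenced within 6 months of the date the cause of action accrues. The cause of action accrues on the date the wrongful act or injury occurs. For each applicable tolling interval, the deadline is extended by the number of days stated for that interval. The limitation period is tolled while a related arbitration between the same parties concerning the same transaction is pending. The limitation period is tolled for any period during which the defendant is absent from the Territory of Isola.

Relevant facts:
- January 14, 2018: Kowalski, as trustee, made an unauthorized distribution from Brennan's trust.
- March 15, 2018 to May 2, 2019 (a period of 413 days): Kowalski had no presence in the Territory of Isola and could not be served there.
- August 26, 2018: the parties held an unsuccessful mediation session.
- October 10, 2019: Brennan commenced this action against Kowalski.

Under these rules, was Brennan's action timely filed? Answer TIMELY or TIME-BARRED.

The claim accrued on January 14, 2018, when the wrongful act occurred.
The untolled deadline — 6 months after January 14, 2018 — is July 14, 2018.
The period was tolled for 413 days by the defendant's absence from the jurisdiction (March 15, 2018 to May 2, 2019), pushing the deadline to August 31, 2019.
None of the other events listed affects the running of the period under the stated rules.
Brennan filed on October 10, 2019, after the August 31, 2019 deadline, so the action is time-barred.

TIME-BARRED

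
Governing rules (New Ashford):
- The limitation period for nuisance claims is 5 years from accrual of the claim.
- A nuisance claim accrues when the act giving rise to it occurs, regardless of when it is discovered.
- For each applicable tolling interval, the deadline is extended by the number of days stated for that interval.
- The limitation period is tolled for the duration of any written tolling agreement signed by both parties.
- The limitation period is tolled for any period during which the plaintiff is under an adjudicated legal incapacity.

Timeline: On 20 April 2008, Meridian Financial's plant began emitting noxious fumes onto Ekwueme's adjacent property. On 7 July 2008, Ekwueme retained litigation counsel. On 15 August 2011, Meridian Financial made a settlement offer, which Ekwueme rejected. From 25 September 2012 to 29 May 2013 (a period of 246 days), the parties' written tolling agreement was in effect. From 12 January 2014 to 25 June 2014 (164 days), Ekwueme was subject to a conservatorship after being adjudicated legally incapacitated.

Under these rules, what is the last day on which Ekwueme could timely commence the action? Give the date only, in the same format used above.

22 December 2013

The claim accrued on 20 April 2008, the date of the act.
The untolled deadline — 5 years after 20 April 2008 — is 20 April 2013.
The period was tolled for 246 days by the written tolling agreement (25 September 2012 to 29 May 2013), pushing the deadline to 22 December 2013.
The plaintiff's legal incapacity from 12 January 2014 to 25 June 2014 began after the period had already run on 22 December 2013, so it has no tolling effect.
The other events in the timeline have no effect on the limitation period under the stated rules.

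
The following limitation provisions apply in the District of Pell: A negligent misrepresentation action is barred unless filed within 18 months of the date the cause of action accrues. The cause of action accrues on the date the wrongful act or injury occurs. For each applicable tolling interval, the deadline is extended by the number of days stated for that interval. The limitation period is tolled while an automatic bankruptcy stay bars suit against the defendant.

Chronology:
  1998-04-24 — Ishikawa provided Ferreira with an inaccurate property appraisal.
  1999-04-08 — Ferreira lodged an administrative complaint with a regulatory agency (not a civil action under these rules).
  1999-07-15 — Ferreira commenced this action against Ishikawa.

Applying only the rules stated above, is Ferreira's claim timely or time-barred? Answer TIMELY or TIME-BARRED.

The cause of action accrued on 1998-04-24, the date of the act.
The untolled deadline — 18 months after 1998-04-24 — is 1999-10-24.
Nothing else in the chronology tolls or restarts the period.
The 1999-07-15 filing precedes the 1999-10-24 deadline; the claim is timely.

TIMELY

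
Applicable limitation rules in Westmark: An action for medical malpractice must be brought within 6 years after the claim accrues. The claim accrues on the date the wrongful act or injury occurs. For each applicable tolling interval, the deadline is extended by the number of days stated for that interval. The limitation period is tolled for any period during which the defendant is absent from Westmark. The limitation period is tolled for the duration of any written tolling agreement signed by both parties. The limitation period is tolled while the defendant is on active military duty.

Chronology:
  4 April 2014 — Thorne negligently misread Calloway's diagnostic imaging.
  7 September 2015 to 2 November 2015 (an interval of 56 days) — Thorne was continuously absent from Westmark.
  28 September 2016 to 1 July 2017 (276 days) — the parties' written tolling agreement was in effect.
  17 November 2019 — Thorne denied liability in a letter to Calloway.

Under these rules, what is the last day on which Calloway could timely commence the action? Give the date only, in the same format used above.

2 March 2021

The claim accrued on 4 April 2014, when the wrongful act occurred.
Adding the 6 years base period to 4 April 2014 gives a deadline of 4 April 2020, before any tolling.
The defendant's absence from the jurisdiction from 7 September 2015 to 2 November 2015 tolled the period for 56 days, extending the deadline to 30 May 2020.
The period was tolled for 276 days by the written tolling agreement (28 September 2016 to 1 July 2017), pushing the deadline to 2 March 2021.
None of the other events listed affects the running of the period under the stated rules.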